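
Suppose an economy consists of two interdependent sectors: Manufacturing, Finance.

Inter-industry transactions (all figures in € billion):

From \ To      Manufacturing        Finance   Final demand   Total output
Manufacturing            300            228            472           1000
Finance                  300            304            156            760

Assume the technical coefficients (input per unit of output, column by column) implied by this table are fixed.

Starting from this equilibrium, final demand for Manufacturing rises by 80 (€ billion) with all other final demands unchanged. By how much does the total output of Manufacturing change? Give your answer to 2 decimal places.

Technical coefficients a_ij = z_ij / X_j:
  a_MM = 300/1000 = 0.30, a_FM = 300/1000 = 0.30
  a_MF = 228/760 = 0.30, a_FF = 304/760 = 0.40
I − A =
  [   0.70    -0.30]
  [  -0.30     0.60]
det(I−A) = (0.70)(0.60) − (-0.30)(-0.30) = 0.3300
adj(I−A) = [[0.60, 0.30], [0.30, 0.70]]
(I − A)⁻¹ = adj(I−A) / det(I−A) ≈
  [   1.8182     0.9091]
  [   0.9091     2.1212]
Δx = (I − A)⁻¹ Δd with Δd having +80 in the Manufacturing component and 0 elsewhere.
So Δx_M = L_MM · (+80), where L_MM = adj(I−A)_MM / det(I−A) = 0.60 / 0.3300.
Δx_M = 0.60 × (+80) / 0.3300 = 48.00 / 0.3300 ≈ 145.45.

Δx_M = 145.45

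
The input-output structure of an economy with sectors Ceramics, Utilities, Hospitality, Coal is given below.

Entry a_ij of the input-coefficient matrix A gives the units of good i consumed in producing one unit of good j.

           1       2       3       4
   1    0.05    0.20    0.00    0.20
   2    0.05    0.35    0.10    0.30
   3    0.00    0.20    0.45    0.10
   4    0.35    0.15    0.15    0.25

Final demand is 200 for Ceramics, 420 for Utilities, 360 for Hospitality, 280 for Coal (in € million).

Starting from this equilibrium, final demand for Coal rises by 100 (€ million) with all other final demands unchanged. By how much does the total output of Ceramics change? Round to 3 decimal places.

Δx_1 = 65.393

I − A =
  [   0.95    -0.20     0.00    -0.20]
  [  -0.05     0.65    -0.10    -0.30]
  [   0.00    -0.20     0.55    -0.10]
  [  -0.35    -0.15    -0.15     0.75]
Compute the cofactors C_ij = (−1)^(i+j)·(3×3 minor ij) of I−A; the adjugate is their transpose:
adj(I−A) = Cᵀ =
  [ 0.208125   0.102000   0.046500   0.102500]
  [ 0.081125   0.339125   0.108500   0.171750]
  [ 0.052000   0.149750   0.344875   0.119750]
  [ 0.123750   0.145375   0.112375   0.315125]
det(I−A) = Σ_j (I−A)_1j·C_1j = (0.95)(0.208125) + (-0.20)(0.081125) + (0.00)(0.052000) + (-0.20)(0.123750) = 0.15674375
(I − A)⁻¹ = adj(I−A) / det(I−A) ≈
  [   1.3278     0.6507     0.2967     0.6539]
  [   0.5176     2.1636     0.6922     1.0957]
  [   0.3318     0.9554     2.2002     0.7640]
  [   0.7895     0.9275     0.7169     2.0104]
Δx = (I − A)⁻¹ Δd with Δd having +100 in the Coal component and 0 elsewhere.
So Δx_1 = L_14 · (+100), where L_14 = adj(I−A)_14 / det(I−A) = 0.102500 / 0.15674375.
Δx_1 = 0.102500 × (+100) / 0.15674375 = 10.25 / 0.15674375 ≈ 65.393.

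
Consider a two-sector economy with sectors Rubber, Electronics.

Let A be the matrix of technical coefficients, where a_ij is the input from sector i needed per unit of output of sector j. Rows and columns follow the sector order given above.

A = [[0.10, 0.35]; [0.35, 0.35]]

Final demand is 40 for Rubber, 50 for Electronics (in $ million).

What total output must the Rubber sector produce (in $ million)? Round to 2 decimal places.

x_1 = 94.05

I − A =
  [   0.90    -0.35]
  [  -0.35     0.65]
det(I−A) = (0.90)(0.65) − (-0.35)(-0.35) = 0.4625
adj(I−A) = [[0.65, 0.35], [0.35, 0.90]]
(I − A)⁻¹ = adj(I−A) / det(I−A) ≈
  [   1.4054     0.7568]
  [   0.7568     1.9459]
x = (I − A)⁻¹ d = adj(I−A)·d / det(I−A), with det(I−A) = 0.4625:
  x_1 = (0.65·40 + 0.35·50) / 0.4625 = 43.50 / 0.4625 ≈ 94.05
  x_2 = (0.35·40 + 0.90·50) / 0.4625 = 59.00 / 0.4625 ≈ 127.57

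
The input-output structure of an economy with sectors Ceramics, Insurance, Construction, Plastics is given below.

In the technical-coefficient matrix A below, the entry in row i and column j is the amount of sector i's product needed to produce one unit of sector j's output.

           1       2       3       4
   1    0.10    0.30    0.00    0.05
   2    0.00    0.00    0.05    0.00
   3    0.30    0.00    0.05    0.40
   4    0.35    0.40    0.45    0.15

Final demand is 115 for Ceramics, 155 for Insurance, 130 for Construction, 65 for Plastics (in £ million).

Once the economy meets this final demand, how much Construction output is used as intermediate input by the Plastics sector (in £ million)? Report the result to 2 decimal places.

z_34 = 181.95

I − A =
  [   0.90    -0.30     0.00    -0.05]
  [   0.00     1.00    -0.05     0.00]
  [  -0.30     0.00     0.95    -0.40]
  [  -0.35    -0.40    -0.45     0.85]
Compute the cofactors C_ij = (−1)^(i+j)·(3×3 minor ij) of I−A; the adjugate is their transpose:
adj(I−A) = Cᵀ =
  [ 0.619500   0.207250   0.036250   0.053500]
  [ 0.019750   0.541375   0.037375   0.018750]
  [ 0.395000   0.268500   0.747500   0.375000]
  [ 0.473500   0.482250   0.428250   0.850500]
det(I−A) = Σ_j (I−A)_1j·C_1j = (0.90)(0.619500) + (-0.30)(0.019750) + (0.00)(0.395000) + (-0.05)(0.473500) = 0.52795
(I − A)⁻¹ = adj(I−A) / det(I−A) ≈
  [   1.1734     0.3926     0.0687     0.1013]
  [   0.0374     1.0254     0.0708     0.0355]
  [   0.7482     0.5086     1.4159     0.7103]
  [   0.8969     0.9134     0.8112     1.6109]
First solve x = (I − A)⁻¹ d = adj(I−A)·d / det(I−A); in particular x_4 = (0.473500·115 + 0.482250·155 + 0.428250·130 + 0.850500·65) / 0.52795 = 240.15625 / 0.52795 ≈ 454.8845.
Intermediate flow from 3 to 4: z_34 = a_34 · x_4 = 0.40 × 240.15625 / 0.52795 = 96.0625 / 0.52795 ≈ 181.95.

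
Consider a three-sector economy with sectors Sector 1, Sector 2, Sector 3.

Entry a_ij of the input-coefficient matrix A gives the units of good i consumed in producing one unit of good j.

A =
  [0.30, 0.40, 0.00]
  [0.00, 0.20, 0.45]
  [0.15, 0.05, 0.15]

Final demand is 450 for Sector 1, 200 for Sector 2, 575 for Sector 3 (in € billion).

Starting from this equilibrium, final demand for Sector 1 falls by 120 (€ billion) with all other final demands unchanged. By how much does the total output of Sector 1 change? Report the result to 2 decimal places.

Δx_1 = -182.11

I − A =
  [   0.70    -0.40     0.00]
  [   0.00     0.80    -0.45]
  [  -0.15    -0.05     0.85]
Cofactors of I−A, C_ij = (−1)^(i+j)·(minor ij) (rows/columns in the sector order above):
  C_11 = (0.80)(0.85) − (-0.45)(-0.05) = 0.6575
  C_12 = −[(0.00)(0.85) − (-0.45)(-0.15)] = 0.0675
  C_13 = (0.00)(-0.05) − (0.80)(-0.15) = 0.1200
  C_21 = −[(-0.40)(0.85) − (0.00)(-0.05)] = 0.3400
  C_22 = (0.70)(0.85) − (0.00)(-0.15) = 0.5950
  C_23 = −[(0.70)(-0.05) − (-0.40)(-0.15)] = 0.0950
  C_31 = (-0.40)(-0.45) − (0.00)(0.80) = 0.1800
  C_32 = −[(0.70)(-0.45) − (0.00)(0.00)] = 0.3150
  C_33 = (0.70)(0.80) − (-0.40)(0.00) = 0.5600
det(I−A) = Σ_j (I−A)_1j·C_1j = (0.70)(0.6575) + (-0.40)(0.0675) + (0.00)(0.1200) = 0.43325
adj(I−A) = Cᵀ =
  [ 0.6575   0.3400   0.1800]
  [ 0.0675   0.5950   0.3150]
  [ 0.1200   0.0950   0.5600]
(I − A)⁻¹ = adj(I−A) / det(I−A) ≈
  [   1.5176     0.7848     0.4155]
  [   0.1558     1.3733     0.7271]
  [   0.2770     0.2193     1.2926]
Δx = (I − A)⁻¹ Δd with Δd having -120 in the Sector 1 component and 0 elsewhere.
So Δx_1 = L_11 · (-120), where L_11 = adj(I−A)_11 / det(I−A) = 0.6575 / 0.43325.
Δx_1 = 0.6575 × (-120) / 0.43325 = -78.90 / 0.43325 ≈ -182.11.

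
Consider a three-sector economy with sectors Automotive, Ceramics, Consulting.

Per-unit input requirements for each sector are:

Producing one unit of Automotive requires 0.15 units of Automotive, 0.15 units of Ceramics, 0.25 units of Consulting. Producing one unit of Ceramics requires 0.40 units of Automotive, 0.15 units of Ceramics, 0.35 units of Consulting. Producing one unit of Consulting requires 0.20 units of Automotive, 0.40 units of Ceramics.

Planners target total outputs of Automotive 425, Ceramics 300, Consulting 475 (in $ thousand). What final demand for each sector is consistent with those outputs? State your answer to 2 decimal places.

d_1 = 146.25, d_2 = 1.25, d_3 = 263.75

I − A =
  [   0.85    -0.40    -0.20]
  [  -0.15     0.85    -0.40]
  [  -0.25    -0.35     1.00]
d = (I − A) x:
  d_1 = (+0.85)·425 + (-0.40)·300 + (-0.20)·475 = 146.25
  d_2 = (-0.15)·425 + (+0.85)·300 + (-0.40)·475 = 1.25
  d_3 = (-0.25)·425 + (-0.35)·300 + (+1.00)·475 = 263.75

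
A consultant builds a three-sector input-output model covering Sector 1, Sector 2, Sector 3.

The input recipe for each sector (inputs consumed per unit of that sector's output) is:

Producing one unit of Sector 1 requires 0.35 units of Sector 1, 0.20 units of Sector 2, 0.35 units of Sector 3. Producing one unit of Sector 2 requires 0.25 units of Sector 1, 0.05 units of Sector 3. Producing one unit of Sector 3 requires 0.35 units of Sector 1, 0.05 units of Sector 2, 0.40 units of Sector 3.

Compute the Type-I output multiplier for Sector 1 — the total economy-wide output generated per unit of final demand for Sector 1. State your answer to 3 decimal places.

I − A =
  [   0.65    -0.25    -0.35]
  [  -0.20     1.00    -0.05]
  [  -0.35    -0.05     0.60]
Cofactors of I−A, C_ij = (−1)^(i+j)·(minor ij) (rows/columns in the sector order above):
  C_11 = (1.00)(0.60) − (-0.05)(-0.05) = 0.5975
  C_12 = −[(-0.20)(0.60) − (-0.05)(-0.35)] = 0.1375
  C_13 = (-0.20)(-0.05) − (1.00)(-0.35) = 0.3600
  C_21 = −[(-0.25)(0.60) − (-0.35)(-0.05)] = 0.1675
  C_22 = (0.65)(0.60) − (-0.35)(-0.35) = 0.2675
  C_23 = −[(0.65)(-0.05) − (-0.25)(-0.35)] = 0.1200
  C_31 = (-0.25)(-0.05) − (-0.35)(1.00) = 0.3625
  C_32 = −[(0.65)(-0.05) − (-0.35)(-0.20)] = 0.1025
  C_33 = (0.65)(1.00) − (-0.25)(-0.20) = 0.6000
det(I−A) = Σ_j (I−A)_1j·C_1j = (0.65)(0.5975) + (-0.25)(0.1375) + (-0.35)(0.3600) = 0.2280
adj(I−A) = Cᵀ =
  [ 0.5975   0.1675   0.3625]
  [ 0.1375   0.2675   0.1025]
  [ 0.3600   0.1200   0.6000]
(I − A)⁻¹ = adj(I−A) / det(I−A) ≈
  [   2.6206     0.7346     1.5899]
  [   0.6031     1.1732     0.4496]
  [   1.5789     0.5263     2.6316]
The output multiplier for sector j is the column-j sum of the Leontief inverse (I − A)⁻¹ = adj(I−A) / det(I−A).
Column 1 of adj(I−A): (0.5975, 0.1375, 0.3600); det(I−A) = 0.2280.
m_1 = (0.5975 + 0.1375 + 0.3600) / 0.2280 = 1.095 / 0.2280 ≈ 4.803.

m_1 = 4.803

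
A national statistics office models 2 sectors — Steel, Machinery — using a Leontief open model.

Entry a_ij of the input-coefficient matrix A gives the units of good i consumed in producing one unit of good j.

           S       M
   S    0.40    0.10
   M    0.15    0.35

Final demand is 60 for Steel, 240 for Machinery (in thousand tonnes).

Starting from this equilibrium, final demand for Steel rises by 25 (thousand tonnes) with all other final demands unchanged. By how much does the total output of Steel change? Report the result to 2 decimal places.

Δx_S = 43.33

I − A =
  [   0.60    -0.10]
  [  -0.15     0.65]
det(I−A) = (0.60)(0.65) − (-0.10)(-0.15) = 0.3750
adj(I−A) = [[0.65, 0.10], [0.15, 0.60]]
(I − A)⁻¹ = adj(I−A) / det(I−A) ≈
  [   1.7333     0.2667]
  [   0.4000     1.6000]
Δx = (I − A)⁻¹ Δd with Δd having +25 in the Steel component and 0 elsewhere.
So Δx_S = L_SS · (+25), where L_SS = adj(I−A)_SS / det(I−A) = 0.65 / 0.3750.
Δx_S = 0.65 × (+25) / 0.3750 = 16.25 / 0.3750 ≈ 43.33.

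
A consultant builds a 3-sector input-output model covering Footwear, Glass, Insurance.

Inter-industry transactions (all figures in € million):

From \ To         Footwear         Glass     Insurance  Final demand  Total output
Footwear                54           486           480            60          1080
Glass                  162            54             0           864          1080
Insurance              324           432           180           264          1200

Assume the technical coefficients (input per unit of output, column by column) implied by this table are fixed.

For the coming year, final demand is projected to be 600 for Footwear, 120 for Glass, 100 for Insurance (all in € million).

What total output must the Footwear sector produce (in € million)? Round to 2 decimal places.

Technical coefficients a_ij = z_ij / X_j:
  a_11 = 54/1080 = 0.05, a_21 = 162/1080 = 0.15, a_31 = 324/1080 = 0.30
  a_12 = 486/1080 = 0.45, a_22 = 54/1080 = 0.05, a_32 = 432/1080 = 0.40
  a_13 = 480/1200 = 0.40, a_23 = 0/1200 = 0.00, a_33 = 180/1200 = 0.15
I − A =
  [   0.95    -0.45    -0.40]
  [  -0.15     0.95     0.00]
  [  -0.30    -0.40     0.85]
Cofactors of I−A, C_ij = (−1)^(i+j)·(minor ij) (rows/columns in the sector order above):
  C_11 = (0.95)(0.85) − (0.00)(-0.40) = 0.8075
  C_12 = −[(-0.15)(0.85) − (0.00)(-0.30)] = 0.1275
  C_13 = (-0.15)(-0.40) − (0.95)(-0.30) = 0.3450
  C_21 = −[(-0.45)(0.85) − (-0.40)(-0.40)] = 0.5425
  C_22 = (0.95)(0.85) − (-0.40)(-0.30) = 0.6875
  C_23 = −[(0.95)(-0.40) − (-0.45)(-0.30)] = 0.5150
  C_31 = (-0.45)(0.00) − (-0.40)(0.95) = 0.3800
  C_32 = −[(0.95)(0.00) − (-0.40)(-0.15)] = 0.0600
  C_33 = (0.95)(0.95) − (-0.45)(-0.15) = 0.8350
det(I−A) = Σ_j (I−A)_1j·C_1j = (0.95)(0.8075) + (-0.45)(0.1275) + (-0.40)(0.3450) = 0.57175
adj(I−A) = Cᵀ =
  [ 0.8075   0.5425   0.3800]
  [ 0.1275   0.6875   0.0600]
  [ 0.3450   0.5150   0.8350]
(I − A)⁻¹ = adj(I−A) / det(I−A) ≈
  [   1.4123     0.9488     0.6646]
  [   0.2230     1.2024     0.1049]
  [   0.6034     0.9007     1.4604]
x = (I − A)⁻¹ d = adj(I−A)·d / det(I−A), with det(I−A) = 0.57175:
  x_1 = (0.8075·600 + 0.5425·120 + 0.3800·100) / 0.57175 = 587.60 / 0.57175 ≈ 1027.72
  x_2 = (0.1275·600 + 0.6875·120 + 0.0600·100) / 0.57175 = 165.00 / 0.57175 ≈ 288.59
  x_3 = (0.3450·600 + 0.5150·120 + 0.8350·100) / 0.57175 = 352.30 / 0.57175 ≈ 616.18

x_1 = 1027.72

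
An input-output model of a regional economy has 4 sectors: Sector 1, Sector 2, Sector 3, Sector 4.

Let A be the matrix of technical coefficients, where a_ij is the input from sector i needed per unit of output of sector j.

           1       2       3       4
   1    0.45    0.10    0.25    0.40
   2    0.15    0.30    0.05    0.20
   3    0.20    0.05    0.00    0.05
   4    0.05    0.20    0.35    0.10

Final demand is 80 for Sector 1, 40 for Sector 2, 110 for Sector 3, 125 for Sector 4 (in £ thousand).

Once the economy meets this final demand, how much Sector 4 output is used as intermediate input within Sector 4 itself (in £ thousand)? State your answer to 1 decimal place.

z_44 = 33.2

I − A =
  [   0.55    -0.10    -0.25    -0.40]
  [  -0.15     0.70    -0.05    -0.20]
  [  -0.20    -0.05     1.00    -0.05]
  [  -0.05    -0.20    -0.35     0.90]
Compute the cofactors C_ij = (−1)^(i+j)·(3×3 minor ij) of I−A; the adjugate is their transpose:
adj(I−A) = Cᵀ =
  [ 0.57150   0.18900   0.26100   0.31050]
  [ 0.16550   0.39175   0.11950   0.16725]
  [ 0.12850   0.06350   0.28400   0.08700]
  [ 0.11850   0.12225   0.15150   0.33075]
det(I−A) = Σ_j (I−A)_1j·C_1j = (0.55)(0.57150) + (-0.10)(0.16550) + (-0.25)(0.12850) + (-0.40)(0.11850) = 0.21825
(I − A)⁻¹ = adj(I−A) / det(I−A) ≈
  [   2.6186     0.8660     1.1959     1.4227]
  [   0.7583     1.7950     0.5475     0.7663]
  [   0.5888     0.2910     1.3013     0.3986]
  [   0.5430     0.5601     0.6942     1.5155]
First solve x = (I − A)⁻¹ d = adj(I−A)·d / det(I−A); in particular x_4 = (0.11850·80 + 0.12225·40 + 0.15150·110 + 0.33075·125) / 0.21825 = 72.37875 / 0.21825 ≈ 331.632.
Intermediate flow from 4 to 4: z_44 = a_44 · x_4 = 0.10 × 72.37875 / 0.21825 = 7.237875 / 0.21825 ≈ 33.2.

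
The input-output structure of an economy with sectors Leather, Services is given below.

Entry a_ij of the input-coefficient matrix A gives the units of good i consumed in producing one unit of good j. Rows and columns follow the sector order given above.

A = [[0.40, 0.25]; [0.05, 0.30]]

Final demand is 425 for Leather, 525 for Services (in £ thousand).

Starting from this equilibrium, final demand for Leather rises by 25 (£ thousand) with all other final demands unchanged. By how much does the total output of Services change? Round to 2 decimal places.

Δx_S = 3.07

I − A =
  [   0.60    -0.25]
  [  -0.05     0.70]
det(I−A) = (0.60)(0.70) − (-0.25)(-0.05) = 0.4075
adj(I−A) = [[0.70, 0.25], [0.05, 0.60]]
(I − A)⁻¹ = adj(I−A) / det(I−A) ≈
  [   1.7178     0.6135]
  [   0.1227     1.4724]
Δx = (I − A)⁻¹ Δd with Δd having +25 in the Leather component and 0 elsewhere.
So Δx_S = L_SL · (+25), where L_SL = adj(I−A)_SL / det(I−A) = 0.05 / 0.4075.
Δx_S = 0.05 × (+25) / 0.4075 = 1.25 / 0.4075 ≈ 3.07.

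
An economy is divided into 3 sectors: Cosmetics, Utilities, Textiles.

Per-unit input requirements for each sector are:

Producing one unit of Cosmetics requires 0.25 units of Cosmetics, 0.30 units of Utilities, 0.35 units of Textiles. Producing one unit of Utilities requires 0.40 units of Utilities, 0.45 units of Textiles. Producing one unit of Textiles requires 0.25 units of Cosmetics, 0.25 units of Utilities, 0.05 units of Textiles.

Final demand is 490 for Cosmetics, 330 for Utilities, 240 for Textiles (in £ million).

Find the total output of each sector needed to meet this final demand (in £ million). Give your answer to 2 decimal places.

x_1 = 1157.37, x_2 = 1758.73, x_3 = 1512.12

I − A =
  [   0.75     0.00    -0.25]
  [  -0.30     0.60    -0.25]
  [  -0.35    -0.45     0.95]
Cofactors of I−A, C_ij = (−1)^(i+j)·(minor ij) (rows/columns in the sector order above):
  C_11 = (0.60)(0.95) − (-0.25)(-0.45) = 0.4575
  C_12 = −[(-0.30)(0.95) − (-0.25)(-0.35)] = 0.3725
  C_13 = (-0.30)(-0.45) − (0.60)(-0.35) = 0.3450
  C_21 = −[(0.00)(0.95) − (-0.25)(-0.45)] = 0.1125
  C_22 = (0.75)(0.95) − (-0.25)(-0.35) = 0.6250
  C_23 = −[(0.75)(-0.45) − (0.00)(-0.35)] = 0.3375
  C_31 = (0.00)(-0.25) − (-0.25)(0.60) = 0.1500
  C_32 = −[(0.75)(-0.25) − (-0.25)(-0.30)] = 0.2625
  C_33 = (0.75)(0.60) − (0.00)(-0.30) = 0.4500
det(I−A) = Σ_j (I−A)_1j·C_1j = (0.75)(0.4575) + (0.00)(0.3725) + (-0.25)(0.3450) = 0.256875
adj(I−A) = Cᵀ =
  [ 0.4575   0.1125   0.1500]
  [ 0.3725   0.6250   0.2625]
  [ 0.3450   0.3375   0.4500]
(I − A)⁻¹ = adj(I−A) / det(I−A) ≈
  [   1.7810     0.4380     0.5839]
  [   1.4501     2.4331     1.0219]
  [   1.3431     1.3139     1.7518]
x = (I − A)⁻¹ d = adj(I−A)·d / det(I−A), with det(I−A) = 0.256875:
  x_1 = (0.4575·490 + 0.1125·330 + 0.1500·240) / 0.256875 = 297.30 / 0.256875 ≈ 1157.37
  x_2 = (0.3725·490 + 0.6250·330 + 0.2625·240) / 0.256875 = 451.775 / 0.256875 ≈ 1758.73
  x_3 = (0.3450·490 + 0.3375·330 + 0.4500·240) / 0.256875 = 388.425 / 0.256875 ≈ 1512.12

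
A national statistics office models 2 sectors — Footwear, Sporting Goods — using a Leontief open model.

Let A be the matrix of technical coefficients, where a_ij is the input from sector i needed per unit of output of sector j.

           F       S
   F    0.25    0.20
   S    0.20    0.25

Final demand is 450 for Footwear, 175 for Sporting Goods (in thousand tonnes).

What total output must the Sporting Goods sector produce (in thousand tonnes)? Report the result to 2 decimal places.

x_S = 423.44

I − A =
  [   0.75    -0.20]
  [  -0.20     0.75]
det(I−A) = (0.75)(0.75) − (-0.20)(-0.20) = 0.5225
adj(I−A) = [[0.75, 0.20], [0.20, 0.75]]
(I − A)⁻¹ = adj(I−A) / det(I−A) ≈
  [   1.4354     0.3828]
  [   0.3828     1.4354]
x = (I − A)⁻¹ d = adj(I−A)·d / det(I−A), with det(I−A) = 0.5225:
  x_F = (0.75·450 + 0.20·175) / 0.5225 = 372.50 / 0.5225 ≈ 712.92
  x_S = (0.20·450 + 0.75·175) / 0.5225 = 221.25 / 0.5225 ≈ 423.44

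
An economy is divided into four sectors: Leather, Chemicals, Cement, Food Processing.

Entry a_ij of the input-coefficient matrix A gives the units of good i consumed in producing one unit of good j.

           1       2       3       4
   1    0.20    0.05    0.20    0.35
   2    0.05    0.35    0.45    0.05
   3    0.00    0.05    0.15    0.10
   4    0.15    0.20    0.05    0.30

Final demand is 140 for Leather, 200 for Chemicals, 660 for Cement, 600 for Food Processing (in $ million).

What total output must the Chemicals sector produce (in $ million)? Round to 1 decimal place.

I − A =
  [   0.80    -0.05    -0.20    -0.35]
  [  -0.05     0.65    -0.45    -0.05]
  [   0.00    -0.05     0.85    -0.10]
  [  -0.15    -0.20    -0.05     0.70]
Compute the cofactors C_ij = (−1)^(i+j)·(3×3 minor ij) of I−A; the adjugate is their transpose:
adj(I−A) = Cᵀ =
  [ 0.350125   0.100875   0.147750   0.203375]
  [ 0.042625   0.424375   0.239750   0.085875]
  [ 0.012875   0.042125   0.316250   0.054625]
  [ 0.088125   0.145875   0.122750   0.421375]
det(I−A) = Σ_j (I−A)_1j·C_1j = (0.80)(0.350125) + (-0.05)(0.042625) + (-0.20)(0.012875) + (-0.35)(0.088125) = 0.24455
(I − A)⁻¹ = adj(I−A) / det(I−A) ≈
  [   1.4317     0.4125     0.6042     0.8316]
  [   0.1743     1.7353     0.9804     0.3512]
  [   0.0526     0.1723     1.2932     0.2234]
  [   0.3604     0.5965     0.5019     1.7231]
x = (I − A)⁻¹ d = adj(I−A)·d / det(I−A), with det(I−A) = 0.24455:
  x_1 = (0.350125·140 + 0.100875·200 + 0.147750·660 + 0.203375·600) / 0.24455 = 288.7325 / 0.24455 ≈ 1180.7
  x_2 = (0.042625·140 + 0.424375·200 + 0.239750·660 + 0.085875·600) / 0.24455 = 300.6025 / 0.24455 ≈ 1229.2
  x_3 = (0.012875·140 + 0.042125·200 + 0.316250·660 + 0.054625·600) / 0.24455 = 251.7275 / 0.24455 ≈ 1029.3
  x_4 = (0.088125·140 + 0.145875·200 + 0.122750·660 + 0.421375·600) / 0.24455 = 375.3525 / 0.24455 ≈ 1534.9

x_2 = 1229.2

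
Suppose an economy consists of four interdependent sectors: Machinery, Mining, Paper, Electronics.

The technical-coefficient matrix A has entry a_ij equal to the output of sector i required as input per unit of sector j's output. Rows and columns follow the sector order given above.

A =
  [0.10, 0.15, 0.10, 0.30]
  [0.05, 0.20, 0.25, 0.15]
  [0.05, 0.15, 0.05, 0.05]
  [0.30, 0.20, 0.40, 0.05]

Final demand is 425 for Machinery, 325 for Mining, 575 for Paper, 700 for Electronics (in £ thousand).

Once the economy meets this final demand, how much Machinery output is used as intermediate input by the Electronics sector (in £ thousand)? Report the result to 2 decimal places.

I − A =
  [   0.90    -0.15    -0.10    -0.30]
  [  -0.05     0.80    -0.25    -0.15]
  [  -0.05    -0.15     0.95    -0.05]
  [  -0.30    -0.20    -0.40     0.95]
Compute the cofactors C_ij = (−1)^(i+j)·(3×3 minor ij) of I−A; the adjugate is their transpose:
adj(I−A) = Cᵀ =
  [ 0.630375   0.222625   0.228625   0.246250]
  [ 0.105500   0.696500   0.260500   0.157000]
  [ 0.062875   0.136125   0.568125   0.071250]
  [ 0.247750   0.274250   0.366250   0.636500]
det(I−A) = Σ_j (I−A)_1j·C_1j = (0.90)(0.630375) + (-0.15)(0.105500) + (-0.10)(0.062875) + (-0.30)(0.247750) = 0.4709
(I − A)⁻¹ = adj(I−A) / det(I−A) ≈
  [   1.3387     0.4728     0.4855     0.5229]
  [   0.2240     1.4791     0.5532     0.3334]
  [   0.1335     0.2891     1.2065     0.1513]
  [   0.5261     0.5824     0.7778     1.3517]
First solve x = (I − A)⁻¹ d = adj(I−A)·d / det(I−A); in particular x_4 = (0.247750·425 + 0.274250·325 + 0.366250·575 + 0.636500·700) / 0.4709 = 850.56875 / 0.4709 ≈ 1806.2619.
Intermediate flow from 1 to 4: z_14 = a_14 · x_4 = 0.30 × 850.56875 / 0.4709 = 255.170625 / 0.4709 ≈ 541.88.

z_14 = 541.88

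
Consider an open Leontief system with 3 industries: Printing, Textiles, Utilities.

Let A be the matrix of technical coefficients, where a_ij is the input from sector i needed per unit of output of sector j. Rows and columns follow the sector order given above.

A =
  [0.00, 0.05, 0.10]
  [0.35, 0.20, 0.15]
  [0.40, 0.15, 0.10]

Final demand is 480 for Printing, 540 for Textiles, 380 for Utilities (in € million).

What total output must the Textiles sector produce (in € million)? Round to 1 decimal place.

I − A =
  [   1.00    -0.05    -0.10]
  [  -0.35     0.80    -0.15]
  [  -0.40    -0.15     0.90]
Cofactors of I−A, C_ij = (−1)^(i+j)·(minor ij) (rows/columns in the sector order above):
  C_11 = (0.80)(0.90) − (-0.15)(-0.15) = 0.6975
  C_12 = −[(-0.35)(0.90) − (-0.15)(-0.40)] = 0.3750
  C_13 = (-0.35)(-0.15) − (0.80)(-0.40) = 0.3725
  C_21 = −[(-0.05)(0.90) − (-0.10)(-0.15)] = 0.0600
  C_22 = (1.00)(0.90) − (-0.10)(-0.40) = 0.8600
  C_23 = −[(1.00)(-0.15) − (-0.05)(-0.40)] = 0.1700
  C_31 = (-0.05)(-0.15) − (-0.10)(0.80) = 0.0875
  C_32 = −[(1.00)(-0.15) − (-0.10)(-0.35)] = 0.1850
  C_33 = (1.00)(0.80) − (-0.05)(-0.35) = 0.7825
det(I−A) = Σ_j (I−A)_1j·C_1j = (1.00)(0.6975) + (-0.05)(0.3750) + (-0.10)(0.3725) = 0.6415
adj(I−A) = Cᵀ =
  [ 0.6975   0.0600   0.0875]
  [ 0.3750   0.8600   0.1850]
  [ 0.3725   0.1700   0.7825]
(I − A)⁻¹ = adj(I−A) / det(I−A) ≈
  [   1.0873     0.0935     0.1364]
  [   0.5846     1.3406     0.2884]
  [   0.5807     0.2650     1.2198]
x = (I − A)⁻¹ d = adj(I−A)·d / det(I−A), with det(I−A) = 0.6415:
  x_P = (0.6975·480 + 0.0600·540 + 0.0875·380) / 0.6415 = 400.45 / 0.6415 ≈ 624.2
  x_T = (0.3750·480 + 0.8600·540 + 0.1850·380) / 0.6415 = 714.70 / 0.6415 ≈ 1114.1
  x_U = (0.3725·480 + 0.1700·540 + 0.7825·380) / 0.6415 = 567.95 / 0.6415 ≈ 885.3

x_T = 1114.1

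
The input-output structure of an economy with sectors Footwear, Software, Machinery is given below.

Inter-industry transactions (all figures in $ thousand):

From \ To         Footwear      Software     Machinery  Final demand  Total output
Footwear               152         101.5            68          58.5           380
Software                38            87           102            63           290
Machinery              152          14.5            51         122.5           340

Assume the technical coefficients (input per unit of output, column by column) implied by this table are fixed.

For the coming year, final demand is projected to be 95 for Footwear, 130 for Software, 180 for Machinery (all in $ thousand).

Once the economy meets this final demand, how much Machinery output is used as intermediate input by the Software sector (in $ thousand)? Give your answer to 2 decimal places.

z_32 = 25.40

Technical coefficients a_ij = z_ij / X_j:
  a_11 = 152/380 = 0.40, a_21 = 38/380 = 0.10, a_31 = 152/380 = 0.40
  a_12 = 101.5/290 = 0.35, a_22 = 87/290 = 0.30, a_32 = 14.5/290 = 0.05
  a_13 = 68/340 = 0.20, a_23 = 102/340 = 0.30, a_33 = 51/340 = 0.15
I − A =
  [   0.60    -0.35    -0.20]
  [  -0.10     0.70    -0.30]
  [  -0.40    -0.05     0.85]
Cofactors of I−A, C_ij = (−1)^(i+j)·(minor ij) (rows/columns in the sector order above):
  C_11 = (0.70)(0.85) − (-0.30)(-0.05) = 0.5800
  C_12 = −[(-0.10)(0.85) − (-0.30)(-0.40)] = 0.2050
  C_13 = (-0.10)(-0.05) − (0.70)(-0.40) = 0.2850
  C_21 = −[(-0.35)(0.85) − (-0.20)(-0.05)] = 0.3075
  C_22 = (0.60)(0.85) − (-0.20)(-0.40) = 0.4300
  C_23 = −[(0.60)(-0.05) − (-0.35)(-0.40)] = 0.1700
  C_31 = (-0.35)(-0.30) − (-0.20)(0.70) = 0.2450
  C_32 = −[(0.60)(-0.30) − (-0.20)(-0.10)] = 0.2000
  C_33 = (0.60)(0.70) − (-0.35)(-0.10) = 0.3850
det(I−A) = Σ_j (I−A)_1j·C_1j = (0.60)(0.5800) + (-0.35)(0.2050) + (-0.20)(0.2850) = 0.21925
adj(I−A) = Cᵀ =
  [ 0.5800   0.3075   0.2450]
  [ 0.2050   0.4300   0.2000]
  [ 0.2850   0.1700   0.3850]
(I − A)⁻¹ = adj(I−A) / det(I−A) ≈
  [   2.6454     1.4025     1.1174]
  [   0.9350     1.9612     0.9122]
  [   1.2999     0.7754     1.7560]
First solve x = (I − A)⁻¹ d = adj(I−A)·d / det(I−A); in particular x_2 = (0.2050·95 + 0.4300·130 + 0.2000·180) / 0.21925 = 111.375 / 0.21925 ≈ 507.9818.
Intermediate flow from 3 to 2: z_32 = a_32 · x_2 = 0.05 × 111.375 / 0.21925 = 5.56875 / 0.21925 ≈ 25.40.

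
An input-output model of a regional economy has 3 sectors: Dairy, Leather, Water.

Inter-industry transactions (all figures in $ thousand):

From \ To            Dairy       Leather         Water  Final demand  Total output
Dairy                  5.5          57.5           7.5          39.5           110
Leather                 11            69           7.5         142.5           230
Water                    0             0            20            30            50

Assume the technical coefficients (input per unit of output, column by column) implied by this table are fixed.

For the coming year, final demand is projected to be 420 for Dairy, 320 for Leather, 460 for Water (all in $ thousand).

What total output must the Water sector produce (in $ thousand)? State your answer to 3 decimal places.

x_W = 766.667

Technical coefficients a_ij = z_ij / X_j:
  a_DD = 5.5/110 = 0.05, a_LD = 11/110 = 0.10, a_WD = 0/110 = 0.00
  a_DL = 57.5/230 = 0.25, a_LL = 69/230 = 0.30, a_WL = 0/230 = 0.00
  a_DW = 7.5/50 = 0.15, a_LW = 7.5/50 = 0.15, a_WW = 20/50 = 0.40
I − A =
  [   0.95    -0.25    -0.15]
  [  -0.10     0.70    -0.15]
  [   0.00     0.00     0.60]
Cofactors of I−A, C_ij = (−1)^(i+j)·(minor ij) (rows/columns in the sector order above):
  C_11 = (0.70)(0.60) − (-0.15)(0.00) = 0.4200
  C_12 = −[(-0.10)(0.60) − (-0.15)(0.00)] = 0.0600
  C_13 = (-0.10)(0.00) − (0.70)(0.00) = 0.0000
  C_21 = −[(-0.25)(0.60) − (-0.15)(0.00)] = 0.1500
  C_22 = (0.95)(0.60) − (-0.15)(0.00) = 0.5700
  C_23 = −[(0.95)(0.00) − (-0.25)(0.00)] = 0.0000
  C_31 = (-0.25)(-0.15) − (-0.15)(0.70) = 0.1425
  C_32 = −[(0.95)(-0.15) − (-0.15)(-0.10)] = 0.1575
  C_33 = (0.95)(0.70) − (-0.25)(-0.10) = 0.6400
det(I−A) = Σ_j (I−A)_1j·C_1j = (0.95)(0.4200) + (-0.25)(0.0600) + (-0.15)(0.0000) = 0.3840
adj(I−A) = Cᵀ =
  [ 0.4200   0.1500   0.1425]
  [ 0.0600   0.5700   0.1575]
  [ 0.0000   0.0000   0.6400]
(I − A)⁻¹ = adj(I−A) / det(I−A) ≈
  [   1.0938     0.3906     0.3711]
  [   0.1563     1.4844     0.4102]
  [   0.0000     0.0000     1.6667]
x = (I − A)⁻¹ d = adj(I−A)·d / det(I−A), with det(I−A) = 0.3840:
  x_D = (0.4200·420 + 0.1500·320 + 0.1425·460) / 0.3840 = 289.95 / 0.3840 ≈ 755.078
  x_L = (0.0600·420 + 0.5700·320 + 0.1575·460) / 0.3840 = 280.05 / 0.3840 ≈ 729.297
  x_W = (0.0000·420 + 0.0000·320 + 0.6400·460) / 0.3840 = 294.40 / 0.3840 ≈ 766.667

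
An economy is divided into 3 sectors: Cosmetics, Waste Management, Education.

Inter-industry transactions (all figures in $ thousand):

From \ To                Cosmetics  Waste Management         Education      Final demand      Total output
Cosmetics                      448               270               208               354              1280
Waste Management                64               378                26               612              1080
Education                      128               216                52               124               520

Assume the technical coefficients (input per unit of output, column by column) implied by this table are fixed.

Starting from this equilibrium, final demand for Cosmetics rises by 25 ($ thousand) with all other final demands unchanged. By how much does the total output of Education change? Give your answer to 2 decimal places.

Δx_E = 5.66

Technical coefficients a_ij = z_ij / X_j:
  a_CC = 448/1280 = 0.35, a_WC = 64/1280 = 0.05, a_EC = 128/1280 = 0.10
  a_CW = 270/1080 = 0.25, a_WW = 378/1080 = 0.35, a_EW = 216/1080 = 0.20
  a_CE = 208/520 = 0.40, a_WE = 26/520 = 0.05, a_EE = 52/520 = 0.10
I − A =
  [   0.65    -0.25    -0.40]
  [  -0.05     0.65    -0.05]
  [  -0.10    -0.20     0.90]
Cofactors of I−A, C_ij = (−1)^(i+j)·(minor ij) (rows/columns in the sector order above):
  C_11 = (0.65)(0.90) − (-0.05)(-0.20) = 0.5750
  C_12 = −[(-0.05)(0.90) − (-0.05)(-0.10)] = 0.0500
  C_13 = (-0.05)(-0.20) − (0.65)(-0.10) = 0.0750
  C_21 = −[(-0.25)(0.90) − (-0.40)(-0.20)] = 0.3050
  C_22 = (0.65)(0.90) − (-0.40)(-0.10) = 0.5450
  C_23 = −[(0.65)(-0.20) − (-0.25)(-0.10)] = 0.1550
  C_31 = (-0.25)(-0.05) − (-0.40)(0.65) = 0.2725
  C_32 = −[(0.65)(-0.05) − (-0.40)(-0.05)] = 0.0525
  C_33 = (0.65)(0.65) − (-0.25)(-0.05) = 0.4100
det(I−A) = Σ_j (I−A)_1j·C_1j = (0.65)(0.5750) + (-0.25)(0.0500) + (-0.40)(0.0750) = 0.33125
adj(I−A) = Cᵀ =
  [ 0.5750   0.3050   0.2725]
  [ 0.0500   0.5450   0.0525]
  [ 0.0750   0.1550   0.4100]
(I − A)⁻¹ = adj(I−A) / det(I−A) ≈
  [   1.7358     0.9208     0.8226]
  [   0.1509     1.6453     0.1585]
  [   0.2264     0.4679     1.2377]
Δx = (I − A)⁻¹ Δd with Δd having +25 in the Cosmetics component and 0 elsewhere.
So Δx_E = L_EC · (+25), where L_EC = adj(I−A)_EC / det(I−A) = 0.0750 / 0.33125.
Δx_E = 0.0750 × (+25) / 0.33125 = 1.875 / 0.33125 ≈ 5.66.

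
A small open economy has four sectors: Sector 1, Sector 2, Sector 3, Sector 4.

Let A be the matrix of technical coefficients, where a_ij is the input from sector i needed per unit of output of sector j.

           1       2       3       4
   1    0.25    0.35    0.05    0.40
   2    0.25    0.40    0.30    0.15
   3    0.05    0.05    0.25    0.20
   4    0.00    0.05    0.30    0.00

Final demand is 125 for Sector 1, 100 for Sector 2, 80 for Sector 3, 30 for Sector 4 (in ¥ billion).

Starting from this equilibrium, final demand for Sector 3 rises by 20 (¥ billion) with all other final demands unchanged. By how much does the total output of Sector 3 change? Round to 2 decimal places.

I − A =
  [   0.75    -0.35    -0.05    -0.40]
  [  -0.25     0.60    -0.30    -0.15]
  [  -0.05    -0.05     0.75    -0.20]
  [   0.00    -0.05    -0.30     1.00]
Compute the cofactors C_ij = (−1)^(i+j)·(3×3 minor ij) of I−A; the adjugate is their transpose:
adj(I−A) = Cᵀ =
  [ 0.388125   0.265500   0.228375   0.240750]
  [ 0.189750   0.509000   0.301250   0.212500]
  [ 0.044625   0.063500   0.351875   0.097750]
  [ 0.022875   0.044500   0.120625   0.253250]
det(I−A) = Σ_j (I−A)_1j·C_1j = (0.75)(0.388125) + (-0.35)(0.189750) + (-0.05)(0.044625) + (-0.40)(0.022875) = 0.2133
(I − A)⁻¹ = adj(I−A) / det(I−A) ≈
  [   1.8196     1.2447     1.0707     1.1287]
  [   0.8896     2.3863     1.4123     0.9962]
  [   0.2092     0.2977     1.6497     0.4583]
  [   0.1072     0.2086     0.5655     1.1873]
Δx = (I − A)⁻¹ Δd with Δd having +20 in the Sector 3 component and 0 elsewhere.
So Δx_3 = L_33 · (+20), where L_33 = adj(I−A)_33 / det(I−A) = 0.351875 / 0.2133.
Δx_3 = 0.351875 × (+20) / 0.2133 = 7.0375 / 0.2133 ≈ 32.99.

Δx_3 = 32.99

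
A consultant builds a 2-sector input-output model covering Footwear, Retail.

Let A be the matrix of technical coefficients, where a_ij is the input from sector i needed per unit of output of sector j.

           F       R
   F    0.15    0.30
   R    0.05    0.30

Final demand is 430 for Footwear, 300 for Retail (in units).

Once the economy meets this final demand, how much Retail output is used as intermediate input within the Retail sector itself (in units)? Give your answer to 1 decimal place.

z_RR = 143.0

I − A =
  [   0.85    -0.30]
  [  -0.05     0.70]
det(I−A) = (0.85)(0.70) − (-0.30)(-0.05) = 0.5800
adj(I−A) = [[0.70, 0.30], [0.05, 0.85]]
(I − A)⁻¹ = adj(I−A) / det(I−A) ≈
  [   1.2069     0.5172]
  [   0.0862     1.4655]
First solve x = (I − A)⁻¹ d = adj(I−A)·d / det(I−A); in particular x_R = (0.05·430 + 0.85·300) / 0.5800 = 276.50 / 0.5800 ≈ 476.724.
Intermediate flow from R to R: z_RR = a_RR · x_R = 0.30 × 276.50 / 0.5800 = 82.95 / 0.5800 ≈ 143.0.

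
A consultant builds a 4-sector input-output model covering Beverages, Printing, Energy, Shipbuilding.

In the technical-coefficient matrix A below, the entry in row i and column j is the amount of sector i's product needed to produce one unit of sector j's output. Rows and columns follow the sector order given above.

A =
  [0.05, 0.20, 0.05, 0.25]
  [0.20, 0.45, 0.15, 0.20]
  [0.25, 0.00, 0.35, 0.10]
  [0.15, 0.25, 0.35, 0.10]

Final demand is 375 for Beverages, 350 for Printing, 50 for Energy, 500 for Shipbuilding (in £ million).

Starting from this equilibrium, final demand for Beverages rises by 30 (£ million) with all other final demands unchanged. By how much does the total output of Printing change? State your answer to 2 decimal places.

Δx_2 = 31.51

I − A =
  [   0.95    -0.20    -0.05    -0.25]
  [  -0.20     0.55    -0.15    -0.20]
  [  -0.25     0.00     0.65    -0.10]
  [  -0.15    -0.25    -0.35     0.90]
Compute the cofactors C_ij = (−1)^(i+j)·(3×3 minor ij) of I−A; the adjugate is their transpose:
adj(I−A) = Cᵀ =
  [ 0.266250   0.151875   0.120750   0.121125]
  [ 0.183000   0.464250   0.217125   0.178125]
  [ 0.124500   0.087375   0.347625   0.092625]
  [ 0.143625   0.188250   0.215625   0.299250]
det(I−A) = Σ_j (I−A)_1j·C_1j = (0.95)(0.266250) + (-0.20)(0.183000) + (-0.05)(0.124500) + (-0.25)(0.143625) = 0.17420625
(I − A)⁻¹ = adj(I−A) / det(I−A) ≈
  [   1.5284     0.8718     0.6931     0.6953]
  [   1.0505     2.6649     1.2464     1.0225]
  [   0.7147     0.5016     1.9955     0.5317]
  [   0.8245     1.0806     1.2378     1.7178]
Δx = (I − A)⁻¹ Δd with Δd having +30 in the Beverages component and 0 elsewhere.
So Δx_2 = L_21 · (+30), where L_21 = adj(I−A)_21 / det(I−A) = 0.183000 / 0.17420625.
Δx_2 = 0.183000 × (+30) / 0.17420625 = 5.49 / 0.17420625 ≈ 31.51.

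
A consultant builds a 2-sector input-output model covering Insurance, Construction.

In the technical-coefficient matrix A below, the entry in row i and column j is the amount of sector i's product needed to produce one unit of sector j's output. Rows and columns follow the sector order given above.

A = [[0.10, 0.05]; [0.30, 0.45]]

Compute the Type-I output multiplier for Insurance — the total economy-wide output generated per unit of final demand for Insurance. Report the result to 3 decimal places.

I − A =
  [   0.90    -0.05]
  [  -0.30     0.55]
det(I−A) = (0.90)(0.55) − (-0.05)(-0.30) = 0.4800
adj(I−A) = [[0.55, 0.05], [0.30, 0.90]]
(I − A)⁻¹ = adj(I−A) / det(I−A) ≈
  [   1.1458     0.1042]
  [   0.6250     1.8750]
The output multiplier for sector j is the column-j sum of the Leontief inverse (I − A)⁻¹ = adj(I−A) / det(I−A).
Column I of adj(I−A): (0.55, 0.30); det(I−A) = 0.4800.
m_I = (0.55 + 0.30) / 0.4800 = 0.85 / 0.4800 ≈ 1.771.

m_I = 1.771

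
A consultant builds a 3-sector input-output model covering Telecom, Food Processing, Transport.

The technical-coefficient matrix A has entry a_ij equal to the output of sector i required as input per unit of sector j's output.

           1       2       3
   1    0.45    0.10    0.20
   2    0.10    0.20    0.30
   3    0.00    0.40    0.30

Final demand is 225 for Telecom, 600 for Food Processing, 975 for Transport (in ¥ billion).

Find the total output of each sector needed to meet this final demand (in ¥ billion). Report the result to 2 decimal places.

x_1 = 1648.68, x_2 = 1881.61, x_3 = 2468.06

I − A =
  [   0.55    -0.10    -0.20]
  [  -0.10     0.80    -0.30]
  [   0.00    -0.40     0.70]
Cofactors of I−A, C_ij = (−1)^(i+j)·(minor ij) (rows/columns in the sector order above):
  C_11 = (0.80)(0.70) − (-0.30)(-0.40) = 0.4400
  C_12 = −[(-0.10)(0.70) − (-0.30)(0.00)] = 0.0700
  C_13 = (-0.10)(-0.40) − (0.80)(0.00) = 0.0400
  C_21 = −[(-0.10)(0.70) − (-0.20)(-0.40)] = 0.1500
  C_22 = (0.55)(0.70) − (-0.20)(0.00) = 0.3850
  C_23 = −[(0.55)(-0.40) − (-0.10)(0.00)] = 0.2200
  C_31 = (-0.10)(-0.30) − (-0.20)(0.80) = 0.1900
  C_32 = −[(0.55)(-0.30) − (-0.20)(-0.10)] = 0.1850
  C_33 = (0.55)(0.80) − (-0.10)(-0.10) = 0.4300
det(I−A) = Σ_j (I−A)_1j·C_1j = (0.55)(0.4400) + (-0.10)(0.0700) + (-0.20)(0.0400) = 0.2270
adj(I−A) = Cᵀ =
  [ 0.4400   0.1500   0.1900]
  [ 0.0700   0.3850   0.1850]
  [ 0.0400   0.2200   0.4300]
(I − A)⁻¹ = adj(I−A) / det(I−A) ≈
  [   1.9383     0.6608     0.8370]
  [   0.3084     1.6960     0.8150]
  [   0.1762     0.9692     1.8943]
x = (I − A)⁻¹ d = adj(I−A)·d / det(I−A), with det(I−A) = 0.2270:
  x_1 = (0.4400·225 + 0.1500·600 + 0.1900·975) / 0.2270 = 374.25 / 0.2270 ≈ 1648.68
  x_2 = (0.0700·225 + 0.3850·600 + 0.1850·975) / 0.2270 = 427.125 / 0.2270 ≈ 1881.61
  x_3 = (0.0400·225 + 0.2200·600 + 0.4300·975) / 0.2270 = 560.25 / 0.2270 ≈ 2468.06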